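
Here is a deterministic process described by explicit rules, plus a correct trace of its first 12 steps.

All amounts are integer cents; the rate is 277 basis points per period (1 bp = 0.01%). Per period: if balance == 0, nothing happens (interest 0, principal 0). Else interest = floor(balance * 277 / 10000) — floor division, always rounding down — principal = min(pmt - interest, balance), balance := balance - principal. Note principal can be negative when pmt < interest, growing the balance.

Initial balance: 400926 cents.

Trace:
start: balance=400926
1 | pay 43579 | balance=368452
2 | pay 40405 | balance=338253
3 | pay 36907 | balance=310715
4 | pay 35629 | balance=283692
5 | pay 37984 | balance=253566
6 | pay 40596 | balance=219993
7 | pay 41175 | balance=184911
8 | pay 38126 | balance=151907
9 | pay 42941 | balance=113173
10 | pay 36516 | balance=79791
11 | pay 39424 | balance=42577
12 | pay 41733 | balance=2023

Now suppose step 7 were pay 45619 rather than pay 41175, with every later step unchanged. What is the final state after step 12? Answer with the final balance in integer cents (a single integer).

0

(re-executing from step 7 with the substitution; state before step 7: balance=219993)
7 | pay 45619 | balance=180467
8 | pay 38126 | balance=147339
9 | pay 42941 | balance=108479
10 | pay 36516 | balance=74967
11 | pay 39424 | balance=37619
12 | pay 41733 | balance=0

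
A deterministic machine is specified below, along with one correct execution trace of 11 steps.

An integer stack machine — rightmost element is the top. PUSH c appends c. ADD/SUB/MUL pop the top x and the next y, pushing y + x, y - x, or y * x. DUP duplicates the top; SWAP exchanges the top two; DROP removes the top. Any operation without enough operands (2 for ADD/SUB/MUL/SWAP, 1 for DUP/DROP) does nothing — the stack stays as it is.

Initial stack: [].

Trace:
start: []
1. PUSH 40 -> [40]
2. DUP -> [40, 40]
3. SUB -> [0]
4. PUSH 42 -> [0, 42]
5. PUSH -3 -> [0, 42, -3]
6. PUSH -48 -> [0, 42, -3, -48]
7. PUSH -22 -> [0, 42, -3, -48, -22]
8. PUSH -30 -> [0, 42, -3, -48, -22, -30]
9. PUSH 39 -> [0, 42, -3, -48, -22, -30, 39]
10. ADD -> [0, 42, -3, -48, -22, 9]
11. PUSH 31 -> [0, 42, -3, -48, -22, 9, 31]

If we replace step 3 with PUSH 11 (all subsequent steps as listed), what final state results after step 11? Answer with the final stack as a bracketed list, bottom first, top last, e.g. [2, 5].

[40, 40, 11, 42, -3, -48, -22, 9, 31]

(re-executing from step 3 with the substitution; state before step 3: [40, 40])
3. PUSH 11 -> [40, 40, 11]
4. PUSH 42 -> [40, 40, 11, 42]
5. PUSH -3 -> [40, 40, 11, 42, -3]
6. PUSH -48 -> [40, 40, 11, 42, -3, -48]
7. PUSH -22 -> [40, 40, 11, 42, -3, -48, -22]
8. PUSH -30 -> [40, 40, 11, 42, -3, -48, -22, -30]
9. PUSH 39 -> [40, 40, 11, 42, -3, -48, -22, -30, 39]
10. ADD -> [40, 40, 11, 42, -3, -48, -22, 9]
11. PUSH 31 -> [40, 40, 11, 42, -3, -48, -22, 9, 31]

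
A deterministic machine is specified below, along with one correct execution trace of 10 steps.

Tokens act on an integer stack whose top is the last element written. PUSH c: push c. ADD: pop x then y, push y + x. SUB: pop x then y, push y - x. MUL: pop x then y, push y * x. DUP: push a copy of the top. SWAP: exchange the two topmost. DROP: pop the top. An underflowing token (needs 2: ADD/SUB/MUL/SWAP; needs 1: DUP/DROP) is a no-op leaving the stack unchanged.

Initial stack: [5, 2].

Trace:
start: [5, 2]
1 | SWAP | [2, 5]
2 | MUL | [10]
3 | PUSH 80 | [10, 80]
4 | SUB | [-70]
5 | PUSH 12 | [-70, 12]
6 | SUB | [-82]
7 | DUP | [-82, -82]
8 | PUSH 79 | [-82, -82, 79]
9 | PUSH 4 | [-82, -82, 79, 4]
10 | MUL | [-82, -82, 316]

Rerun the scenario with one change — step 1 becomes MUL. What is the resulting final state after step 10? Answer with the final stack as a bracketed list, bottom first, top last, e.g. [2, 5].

(re-executing from step 1 with the substitution; state before step 1: [5, 2])
1 | MUL | [10]
2 | MUL | [10]
3 | PUSH 80 | [10, 80]
4 | SUB | [-70]
5 | PUSH 12 | [-70, 12]
6 | SUB | [-82]
7 | DUP | [-82, -82]
8 | PUSH 79 | [-82, -82, 79]
9 | PUSH 4 | [-82, -82, 79, 4]
10 | MUL | [-82, -82, 316]

[-82, -82, 316]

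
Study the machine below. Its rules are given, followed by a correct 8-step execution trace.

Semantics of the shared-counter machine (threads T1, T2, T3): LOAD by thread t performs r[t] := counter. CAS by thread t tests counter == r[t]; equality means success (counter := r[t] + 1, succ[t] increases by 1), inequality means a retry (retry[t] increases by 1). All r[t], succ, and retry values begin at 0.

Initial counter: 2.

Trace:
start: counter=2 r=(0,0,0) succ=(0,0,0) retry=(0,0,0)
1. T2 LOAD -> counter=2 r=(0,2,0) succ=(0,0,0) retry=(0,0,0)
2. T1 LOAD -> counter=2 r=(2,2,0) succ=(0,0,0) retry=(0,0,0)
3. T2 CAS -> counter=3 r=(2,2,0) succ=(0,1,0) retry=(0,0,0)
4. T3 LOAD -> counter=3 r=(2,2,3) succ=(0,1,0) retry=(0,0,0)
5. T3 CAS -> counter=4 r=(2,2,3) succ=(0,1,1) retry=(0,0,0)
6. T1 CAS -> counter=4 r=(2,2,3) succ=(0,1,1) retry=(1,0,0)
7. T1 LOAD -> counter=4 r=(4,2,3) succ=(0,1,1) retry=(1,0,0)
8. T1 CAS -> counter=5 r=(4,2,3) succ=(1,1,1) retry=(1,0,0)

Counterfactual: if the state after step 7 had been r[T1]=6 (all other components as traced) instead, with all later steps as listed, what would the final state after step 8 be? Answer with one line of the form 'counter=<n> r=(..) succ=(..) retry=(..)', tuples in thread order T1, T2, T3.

state after step 7 := counter=4 r=(6,2,3) succ=(0,1,1) retry=(1,0,0)
8. T1 CAS -> counter=4 r=(6,2,3) succ=(0,1,1) retry=(2,0,0)

counter=4 r=(6,2,3) succ=(0,1,1) retry=(2,0,0)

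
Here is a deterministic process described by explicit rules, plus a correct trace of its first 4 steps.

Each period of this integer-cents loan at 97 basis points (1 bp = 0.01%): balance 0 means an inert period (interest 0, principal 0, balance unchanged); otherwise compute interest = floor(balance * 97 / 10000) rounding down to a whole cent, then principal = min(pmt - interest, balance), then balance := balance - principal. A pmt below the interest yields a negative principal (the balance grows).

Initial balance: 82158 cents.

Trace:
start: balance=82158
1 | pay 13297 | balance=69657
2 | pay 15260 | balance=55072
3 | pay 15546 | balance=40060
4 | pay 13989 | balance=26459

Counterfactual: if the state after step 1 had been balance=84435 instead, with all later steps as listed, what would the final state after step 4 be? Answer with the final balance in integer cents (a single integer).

41671

state after step 1 := balance=84435
2 | pay 15260 | balance=69994
3 | pay 15546 | balance=55126
4 | pay 13989 | balance=41671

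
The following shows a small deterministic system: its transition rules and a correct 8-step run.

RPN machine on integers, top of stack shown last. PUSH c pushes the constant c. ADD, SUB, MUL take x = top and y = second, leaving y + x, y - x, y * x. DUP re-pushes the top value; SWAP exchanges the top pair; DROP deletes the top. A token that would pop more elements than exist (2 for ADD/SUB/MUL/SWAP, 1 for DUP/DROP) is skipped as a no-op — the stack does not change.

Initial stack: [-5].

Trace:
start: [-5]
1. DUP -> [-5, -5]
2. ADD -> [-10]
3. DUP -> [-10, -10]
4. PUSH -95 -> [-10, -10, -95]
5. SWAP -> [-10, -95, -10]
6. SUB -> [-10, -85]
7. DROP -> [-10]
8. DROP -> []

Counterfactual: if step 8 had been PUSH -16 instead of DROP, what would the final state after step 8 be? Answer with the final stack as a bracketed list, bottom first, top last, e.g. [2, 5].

(re-executing from step 8 with the substitution; state before step 8: [-10])
8. PUSH -16 -> [-10, -16]

[-10, -16]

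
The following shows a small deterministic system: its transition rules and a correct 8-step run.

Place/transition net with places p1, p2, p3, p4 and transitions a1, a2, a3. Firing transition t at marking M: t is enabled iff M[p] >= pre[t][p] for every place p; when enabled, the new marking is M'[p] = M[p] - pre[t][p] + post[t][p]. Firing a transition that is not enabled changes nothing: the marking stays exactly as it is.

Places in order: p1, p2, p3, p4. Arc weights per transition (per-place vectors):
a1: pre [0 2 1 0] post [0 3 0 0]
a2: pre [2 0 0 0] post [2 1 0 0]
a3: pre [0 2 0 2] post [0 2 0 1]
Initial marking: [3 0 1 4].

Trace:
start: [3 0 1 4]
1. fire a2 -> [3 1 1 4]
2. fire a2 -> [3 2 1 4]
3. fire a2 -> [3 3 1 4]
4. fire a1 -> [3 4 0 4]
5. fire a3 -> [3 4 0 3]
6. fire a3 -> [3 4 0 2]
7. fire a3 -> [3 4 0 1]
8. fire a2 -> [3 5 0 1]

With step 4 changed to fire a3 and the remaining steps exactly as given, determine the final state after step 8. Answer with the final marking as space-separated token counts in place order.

3 4 1 1

(re-executing from step 4 with the substitution; state before step 4: [3 3 1 4])
4. fire a3 -> [3 3 1 3]
5. fire a3 -> [3 3 1 2]
6. fire a3 -> [3 3 1 1]
7. fire a3 -> [3 3 1 1]
8. fire a2 -> [3 4 1 1]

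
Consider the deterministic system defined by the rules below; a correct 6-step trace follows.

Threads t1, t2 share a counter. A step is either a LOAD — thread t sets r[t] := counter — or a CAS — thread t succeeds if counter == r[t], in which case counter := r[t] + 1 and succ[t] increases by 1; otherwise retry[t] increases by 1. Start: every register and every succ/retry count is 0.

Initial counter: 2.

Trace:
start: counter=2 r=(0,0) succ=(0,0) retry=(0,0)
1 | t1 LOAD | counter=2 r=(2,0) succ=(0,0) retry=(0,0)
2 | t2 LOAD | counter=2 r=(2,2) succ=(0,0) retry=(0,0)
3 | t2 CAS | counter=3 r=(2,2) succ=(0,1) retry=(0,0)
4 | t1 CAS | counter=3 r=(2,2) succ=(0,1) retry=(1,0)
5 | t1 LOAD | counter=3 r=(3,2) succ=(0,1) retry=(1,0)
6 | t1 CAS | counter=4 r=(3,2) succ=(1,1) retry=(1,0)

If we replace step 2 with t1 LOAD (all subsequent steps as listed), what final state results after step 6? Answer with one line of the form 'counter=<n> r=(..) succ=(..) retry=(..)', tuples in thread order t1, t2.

(re-executing from step 2 with the substitution; state before step 2: counter=2 r=(2,0) succ=(0,0) retry=(0,0))
2 | t1 LOAD | counter=2 r=(2,0) succ=(0,0) retry=(0,0)
3 | t2 CAS | counter=2 r=(2,0) succ=(0,0) retry=(0,1)
4 | t1 CAS | counter=3 r=(2,0) succ=(1,0) retry=(0,1)
5 | t1 LOAD | counter=3 r=(3,0) succ=(1,0) retry=(0,1)
6 | t1 CAS | counter=4 r=(3,0) succ=(2,0) retry=(0,1)

counter=4 r=(3,0) succ=(2,0) retry=(0,1)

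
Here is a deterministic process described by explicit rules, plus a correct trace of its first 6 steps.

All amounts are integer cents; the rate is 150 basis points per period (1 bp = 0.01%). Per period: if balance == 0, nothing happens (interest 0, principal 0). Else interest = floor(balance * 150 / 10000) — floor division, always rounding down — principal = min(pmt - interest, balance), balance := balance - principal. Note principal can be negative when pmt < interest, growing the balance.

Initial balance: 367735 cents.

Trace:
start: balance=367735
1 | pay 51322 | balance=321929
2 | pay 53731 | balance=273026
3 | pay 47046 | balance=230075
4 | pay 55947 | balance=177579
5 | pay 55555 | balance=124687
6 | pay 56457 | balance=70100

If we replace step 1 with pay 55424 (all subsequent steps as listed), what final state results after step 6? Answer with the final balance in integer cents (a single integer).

(re-executing from step 1 with the substitution; state before step 1: balance=367735)
1 | pay 55424 | balance=317827
2 | pay 53731 | balance=268863
3 | pay 47046 | balance=225849
4 | pay 55947 | balance=173289
5 | pay 55555 | balance=120333
6 | pay 56457 | balance=65680

65680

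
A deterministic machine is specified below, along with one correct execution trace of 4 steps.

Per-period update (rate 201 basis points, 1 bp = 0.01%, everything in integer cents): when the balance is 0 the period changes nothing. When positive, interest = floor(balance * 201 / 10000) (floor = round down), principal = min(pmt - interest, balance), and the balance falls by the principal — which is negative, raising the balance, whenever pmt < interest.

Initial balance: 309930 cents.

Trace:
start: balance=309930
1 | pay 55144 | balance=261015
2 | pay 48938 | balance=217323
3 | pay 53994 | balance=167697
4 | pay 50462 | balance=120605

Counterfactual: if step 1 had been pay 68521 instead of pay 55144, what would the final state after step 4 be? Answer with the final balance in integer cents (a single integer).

106404

(re-executing from step 1 with the substitution; state before step 1: balance=309930)
1 | pay 68521 | balance=247638
2 | pay 48938 | balance=203677
3 | pay 53994 | balance=153776
4 | pay 50462 | balance=106404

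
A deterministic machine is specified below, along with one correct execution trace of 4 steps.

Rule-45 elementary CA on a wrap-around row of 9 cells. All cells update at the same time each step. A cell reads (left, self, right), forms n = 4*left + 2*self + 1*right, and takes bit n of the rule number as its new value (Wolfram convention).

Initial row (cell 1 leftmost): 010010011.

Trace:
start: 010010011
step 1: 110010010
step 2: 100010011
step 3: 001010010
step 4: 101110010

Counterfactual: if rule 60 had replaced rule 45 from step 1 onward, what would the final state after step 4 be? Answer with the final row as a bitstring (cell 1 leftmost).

(re-executing steps 1..4 under rule 60; state before step 1: 010010011)
step 1: 111011010
step 2: 100110111
step 3: 010101100
step 4: 011111010

011111010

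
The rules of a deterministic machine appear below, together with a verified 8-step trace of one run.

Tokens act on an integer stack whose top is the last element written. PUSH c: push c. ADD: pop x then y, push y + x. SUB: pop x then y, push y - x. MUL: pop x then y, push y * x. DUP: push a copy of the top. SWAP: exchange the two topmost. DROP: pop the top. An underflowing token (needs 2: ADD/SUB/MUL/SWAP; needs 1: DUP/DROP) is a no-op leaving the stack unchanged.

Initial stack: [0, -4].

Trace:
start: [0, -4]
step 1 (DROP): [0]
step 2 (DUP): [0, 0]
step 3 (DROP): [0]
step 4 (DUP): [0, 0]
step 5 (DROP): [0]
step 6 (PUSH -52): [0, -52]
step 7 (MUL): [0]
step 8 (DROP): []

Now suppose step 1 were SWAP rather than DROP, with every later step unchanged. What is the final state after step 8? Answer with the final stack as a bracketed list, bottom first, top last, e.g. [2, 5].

(re-executing from step 1 with the substitution; state before step 1: [0, -4])
step 1 (SWAP): [-4, 0]
step 2 (DUP): [-4, 0, 0]
step 3 (DROP): [-4, 0]
step 4 (DUP): [-4, 0, 0]
step 5 (DROP): [-4, 0]
step 6 (PUSH -52): [-4, 0, -52]
step 7 (MUL): [-4, 0]
step 8 (DROP): [-4]

[-4]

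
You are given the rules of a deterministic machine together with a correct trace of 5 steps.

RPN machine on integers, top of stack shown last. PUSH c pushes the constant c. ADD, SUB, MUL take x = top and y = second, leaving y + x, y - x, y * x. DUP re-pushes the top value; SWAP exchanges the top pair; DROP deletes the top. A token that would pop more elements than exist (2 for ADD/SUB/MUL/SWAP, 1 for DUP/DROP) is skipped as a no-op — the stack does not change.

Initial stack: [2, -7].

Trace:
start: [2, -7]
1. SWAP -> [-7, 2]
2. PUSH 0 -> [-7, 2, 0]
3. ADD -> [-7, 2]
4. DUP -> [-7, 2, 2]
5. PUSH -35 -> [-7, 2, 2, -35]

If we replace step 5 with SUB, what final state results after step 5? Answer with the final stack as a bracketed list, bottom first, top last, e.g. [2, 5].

(re-executing from step 5 with the substitution; state before step 5: [-7, 2, 2])
5. SUB -> [-7, 0]

[-7, 0]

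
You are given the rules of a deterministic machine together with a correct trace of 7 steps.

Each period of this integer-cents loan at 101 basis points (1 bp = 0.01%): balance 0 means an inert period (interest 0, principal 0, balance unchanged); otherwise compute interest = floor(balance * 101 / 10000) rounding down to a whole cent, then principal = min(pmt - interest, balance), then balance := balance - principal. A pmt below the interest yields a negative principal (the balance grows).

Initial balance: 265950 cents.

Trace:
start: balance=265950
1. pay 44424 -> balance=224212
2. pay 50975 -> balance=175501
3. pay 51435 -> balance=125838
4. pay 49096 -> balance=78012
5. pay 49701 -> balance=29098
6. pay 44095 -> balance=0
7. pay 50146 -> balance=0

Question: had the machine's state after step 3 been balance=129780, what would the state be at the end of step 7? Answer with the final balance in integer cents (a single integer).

state after step 3 := balance=129780
4. pay 49096 -> balance=81994
5. pay 49701 -> balance=33121
6. pay 44095 -> balance=0
7. pay 50146 -> balance=0

0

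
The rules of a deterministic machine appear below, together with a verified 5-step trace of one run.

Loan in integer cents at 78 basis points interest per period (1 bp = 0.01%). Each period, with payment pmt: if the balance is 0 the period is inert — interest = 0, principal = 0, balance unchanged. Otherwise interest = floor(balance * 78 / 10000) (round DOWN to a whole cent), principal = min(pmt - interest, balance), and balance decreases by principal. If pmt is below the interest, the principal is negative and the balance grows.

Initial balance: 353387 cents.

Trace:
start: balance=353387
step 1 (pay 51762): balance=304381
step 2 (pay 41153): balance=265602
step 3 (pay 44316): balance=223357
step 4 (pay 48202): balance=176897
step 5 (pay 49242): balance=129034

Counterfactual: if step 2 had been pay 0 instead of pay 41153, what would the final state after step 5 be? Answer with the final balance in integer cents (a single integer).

171157

(re-executing from step 2 with the substitution; state before step 2: balance=304381)
step 2 (pay 0): balance=306755
step 3 (pay 44316): balance=264831
step 4 (pay 48202): balance=218694
step 5 (pay 49242): balance=171157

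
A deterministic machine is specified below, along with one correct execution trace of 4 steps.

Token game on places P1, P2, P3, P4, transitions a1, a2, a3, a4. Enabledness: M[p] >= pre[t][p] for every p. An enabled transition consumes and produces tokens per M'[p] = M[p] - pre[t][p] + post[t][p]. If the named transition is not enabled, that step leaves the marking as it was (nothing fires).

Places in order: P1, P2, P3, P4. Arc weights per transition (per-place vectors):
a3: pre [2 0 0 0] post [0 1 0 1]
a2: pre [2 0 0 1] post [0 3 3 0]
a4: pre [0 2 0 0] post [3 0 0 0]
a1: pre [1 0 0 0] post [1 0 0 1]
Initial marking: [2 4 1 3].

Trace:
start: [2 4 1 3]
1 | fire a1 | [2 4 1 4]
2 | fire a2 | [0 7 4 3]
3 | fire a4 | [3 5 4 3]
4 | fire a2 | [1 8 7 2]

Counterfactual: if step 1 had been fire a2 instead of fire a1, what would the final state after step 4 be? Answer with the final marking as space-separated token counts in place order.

(re-executing from step 1 with the substitution; state before step 1: [2 4 1 3])
1 | fire a2 | [0 7 4 2]
2 | fire a2 | [0 7 4 2]
3 | fire a4 | [3 5 4 2]
4 | fire a2 | [1 8 7 1]

1 8 7 1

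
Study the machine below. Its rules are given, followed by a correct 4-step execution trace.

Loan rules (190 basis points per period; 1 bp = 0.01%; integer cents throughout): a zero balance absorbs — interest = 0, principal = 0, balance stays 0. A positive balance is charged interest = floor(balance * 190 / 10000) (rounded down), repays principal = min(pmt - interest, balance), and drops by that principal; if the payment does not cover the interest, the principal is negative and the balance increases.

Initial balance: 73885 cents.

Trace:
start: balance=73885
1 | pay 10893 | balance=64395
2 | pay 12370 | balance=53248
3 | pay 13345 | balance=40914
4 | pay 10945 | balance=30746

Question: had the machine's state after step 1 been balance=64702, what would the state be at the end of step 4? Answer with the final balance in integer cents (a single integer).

31071

state after step 1 := balance=64702
2 | pay 12370 | balance=53561
3 | pay 13345 | balance=41233
4 | pay 10945 | balance=31071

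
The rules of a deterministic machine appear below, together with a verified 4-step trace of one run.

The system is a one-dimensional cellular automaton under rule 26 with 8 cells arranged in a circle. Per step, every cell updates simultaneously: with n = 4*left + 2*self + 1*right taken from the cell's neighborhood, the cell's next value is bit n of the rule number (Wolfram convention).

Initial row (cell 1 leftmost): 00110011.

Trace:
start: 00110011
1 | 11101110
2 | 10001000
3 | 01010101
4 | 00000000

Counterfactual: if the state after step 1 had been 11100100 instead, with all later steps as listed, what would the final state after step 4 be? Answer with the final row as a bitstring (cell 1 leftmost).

11001101

state after step 1 := 11100100
2 | 10011011
3 | 01110010
4 | 11001101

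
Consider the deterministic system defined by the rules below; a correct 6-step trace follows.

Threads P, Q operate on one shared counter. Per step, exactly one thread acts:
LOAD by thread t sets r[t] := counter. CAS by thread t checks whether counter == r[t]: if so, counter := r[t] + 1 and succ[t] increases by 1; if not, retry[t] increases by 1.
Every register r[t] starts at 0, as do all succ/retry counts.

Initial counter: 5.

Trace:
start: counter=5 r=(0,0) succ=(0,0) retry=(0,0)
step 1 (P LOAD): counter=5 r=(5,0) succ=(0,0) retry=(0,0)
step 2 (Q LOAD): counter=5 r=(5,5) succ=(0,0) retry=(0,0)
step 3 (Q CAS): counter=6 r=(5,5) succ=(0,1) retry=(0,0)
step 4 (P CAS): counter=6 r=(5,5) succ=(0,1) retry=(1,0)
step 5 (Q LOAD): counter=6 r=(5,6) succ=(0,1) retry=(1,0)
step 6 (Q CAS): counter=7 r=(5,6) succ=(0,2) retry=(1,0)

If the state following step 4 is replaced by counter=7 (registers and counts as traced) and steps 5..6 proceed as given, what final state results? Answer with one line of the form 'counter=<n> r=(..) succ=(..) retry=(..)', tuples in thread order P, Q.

counter=8 r=(5,7) succ=(0,2) retry=(1,0)

state after step 4 := counter=7 r=(5,5) succ=(0,1) retry=(1,0)
step 5 (Q LOAD): counter=7 r=(5,7) succ=(0,1) retry=(1,0)
step 6 (Q CAS): counter=8 r=(5,7) succ=(0,2) retry=(1,0)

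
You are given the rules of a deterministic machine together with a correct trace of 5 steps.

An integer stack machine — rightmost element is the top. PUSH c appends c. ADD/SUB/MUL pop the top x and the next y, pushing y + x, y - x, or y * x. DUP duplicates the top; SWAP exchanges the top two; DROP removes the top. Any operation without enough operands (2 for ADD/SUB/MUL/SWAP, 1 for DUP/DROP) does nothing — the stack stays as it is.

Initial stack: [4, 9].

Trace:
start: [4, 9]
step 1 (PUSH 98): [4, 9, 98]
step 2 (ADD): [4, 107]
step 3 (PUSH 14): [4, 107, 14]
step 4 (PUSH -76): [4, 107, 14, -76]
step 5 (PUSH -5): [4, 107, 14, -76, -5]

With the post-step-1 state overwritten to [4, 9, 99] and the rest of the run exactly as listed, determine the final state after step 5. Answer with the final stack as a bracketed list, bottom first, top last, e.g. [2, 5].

state after step 1 := [4, 9, 99]
step 2 (ADD): [4, 108]
step 3 (PUSH 14): [4, 108, 14]
step 4 (PUSH -76): [4, 108, 14, -76]
step 5 (PUSH -5): [4, 108, 14, -76, -5]

[4, 108, 14, -76, -5]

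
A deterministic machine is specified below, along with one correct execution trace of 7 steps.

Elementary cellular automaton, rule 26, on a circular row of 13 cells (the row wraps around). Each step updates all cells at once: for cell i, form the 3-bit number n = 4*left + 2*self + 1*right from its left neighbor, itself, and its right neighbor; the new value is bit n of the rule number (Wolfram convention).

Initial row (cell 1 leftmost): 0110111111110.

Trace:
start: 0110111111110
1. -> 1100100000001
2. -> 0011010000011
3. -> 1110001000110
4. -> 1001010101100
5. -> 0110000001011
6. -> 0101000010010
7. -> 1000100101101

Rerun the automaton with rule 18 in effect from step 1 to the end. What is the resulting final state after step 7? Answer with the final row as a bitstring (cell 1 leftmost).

(re-executing steps 1..7 under rule 18; state before step 1: 0110111111110)
1. -> 1000000000001
2. -> 0100000000010
3. -> 1010000000101
4. -> 0001000001000
5. -> 0010100010100
6. -> 0100010100010
7. -> 1010100010101

1010100010101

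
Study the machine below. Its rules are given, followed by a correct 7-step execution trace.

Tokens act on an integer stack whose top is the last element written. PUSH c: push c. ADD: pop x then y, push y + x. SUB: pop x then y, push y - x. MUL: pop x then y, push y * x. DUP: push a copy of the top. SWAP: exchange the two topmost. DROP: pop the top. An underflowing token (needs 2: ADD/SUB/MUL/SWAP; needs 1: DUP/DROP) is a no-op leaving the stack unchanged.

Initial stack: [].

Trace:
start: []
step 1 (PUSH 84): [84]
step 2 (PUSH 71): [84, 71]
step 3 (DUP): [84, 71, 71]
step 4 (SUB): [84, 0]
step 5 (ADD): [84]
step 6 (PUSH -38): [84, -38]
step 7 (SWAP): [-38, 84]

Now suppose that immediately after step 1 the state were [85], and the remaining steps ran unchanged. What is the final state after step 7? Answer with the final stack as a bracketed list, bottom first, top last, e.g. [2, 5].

[-38, 85]

state after step 1 := [85]
step 2 (PUSH 71): [85, 71]
step 3 (DUP): [85, 71, 71]
step 4 (SUB): [85, 0]
step 5 (ADD): [85]
step 6 (PUSH -38): [85, -38]
step 7 (SWAP): [-38, 85]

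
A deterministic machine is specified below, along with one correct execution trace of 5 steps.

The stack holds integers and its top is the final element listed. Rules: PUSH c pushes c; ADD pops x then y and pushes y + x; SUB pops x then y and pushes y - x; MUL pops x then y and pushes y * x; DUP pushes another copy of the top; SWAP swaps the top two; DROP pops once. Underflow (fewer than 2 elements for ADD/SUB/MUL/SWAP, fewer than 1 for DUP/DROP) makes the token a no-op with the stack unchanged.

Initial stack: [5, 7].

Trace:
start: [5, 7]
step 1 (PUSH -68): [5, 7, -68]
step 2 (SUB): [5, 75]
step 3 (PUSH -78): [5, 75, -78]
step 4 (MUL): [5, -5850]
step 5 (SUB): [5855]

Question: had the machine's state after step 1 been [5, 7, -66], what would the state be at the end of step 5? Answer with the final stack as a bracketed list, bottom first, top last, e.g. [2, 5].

state after step 1 := [5, 7, -66]
step 2 (SUB): [5, 73]
step 3 (PUSH -78): [5, 73, -78]
step 4 (MUL): [5, -5694]
step 5 (SUB): [5699]

[5699]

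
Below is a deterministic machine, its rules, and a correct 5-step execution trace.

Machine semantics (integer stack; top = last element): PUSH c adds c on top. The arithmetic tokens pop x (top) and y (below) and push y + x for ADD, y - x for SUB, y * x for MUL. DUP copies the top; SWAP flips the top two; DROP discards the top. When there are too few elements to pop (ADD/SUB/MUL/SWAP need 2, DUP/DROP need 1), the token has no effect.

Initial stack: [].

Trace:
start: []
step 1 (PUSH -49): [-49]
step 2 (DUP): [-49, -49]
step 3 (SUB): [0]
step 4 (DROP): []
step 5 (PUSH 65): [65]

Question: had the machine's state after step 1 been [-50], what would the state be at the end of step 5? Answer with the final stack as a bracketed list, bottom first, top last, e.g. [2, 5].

state after step 1 := [-50]
step 2 (DUP): [-50, -50]
step 3 (SUB): [0]
step 4 (DROP): []
step 5 (PUSH 65): [65]

[65]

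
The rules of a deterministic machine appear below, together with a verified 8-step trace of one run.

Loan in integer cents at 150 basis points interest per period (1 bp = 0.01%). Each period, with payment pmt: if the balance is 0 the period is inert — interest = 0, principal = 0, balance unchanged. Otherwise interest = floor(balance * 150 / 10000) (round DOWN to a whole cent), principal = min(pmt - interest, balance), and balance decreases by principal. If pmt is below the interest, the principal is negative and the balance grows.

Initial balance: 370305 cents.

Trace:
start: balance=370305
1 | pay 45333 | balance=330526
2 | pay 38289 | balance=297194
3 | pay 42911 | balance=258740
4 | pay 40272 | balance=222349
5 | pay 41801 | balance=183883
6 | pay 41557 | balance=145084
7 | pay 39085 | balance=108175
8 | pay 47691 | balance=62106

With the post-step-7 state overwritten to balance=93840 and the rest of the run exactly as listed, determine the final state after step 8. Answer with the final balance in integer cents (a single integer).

state after step 7 := balance=93840
8 | pay 47691 | balance=47556

47556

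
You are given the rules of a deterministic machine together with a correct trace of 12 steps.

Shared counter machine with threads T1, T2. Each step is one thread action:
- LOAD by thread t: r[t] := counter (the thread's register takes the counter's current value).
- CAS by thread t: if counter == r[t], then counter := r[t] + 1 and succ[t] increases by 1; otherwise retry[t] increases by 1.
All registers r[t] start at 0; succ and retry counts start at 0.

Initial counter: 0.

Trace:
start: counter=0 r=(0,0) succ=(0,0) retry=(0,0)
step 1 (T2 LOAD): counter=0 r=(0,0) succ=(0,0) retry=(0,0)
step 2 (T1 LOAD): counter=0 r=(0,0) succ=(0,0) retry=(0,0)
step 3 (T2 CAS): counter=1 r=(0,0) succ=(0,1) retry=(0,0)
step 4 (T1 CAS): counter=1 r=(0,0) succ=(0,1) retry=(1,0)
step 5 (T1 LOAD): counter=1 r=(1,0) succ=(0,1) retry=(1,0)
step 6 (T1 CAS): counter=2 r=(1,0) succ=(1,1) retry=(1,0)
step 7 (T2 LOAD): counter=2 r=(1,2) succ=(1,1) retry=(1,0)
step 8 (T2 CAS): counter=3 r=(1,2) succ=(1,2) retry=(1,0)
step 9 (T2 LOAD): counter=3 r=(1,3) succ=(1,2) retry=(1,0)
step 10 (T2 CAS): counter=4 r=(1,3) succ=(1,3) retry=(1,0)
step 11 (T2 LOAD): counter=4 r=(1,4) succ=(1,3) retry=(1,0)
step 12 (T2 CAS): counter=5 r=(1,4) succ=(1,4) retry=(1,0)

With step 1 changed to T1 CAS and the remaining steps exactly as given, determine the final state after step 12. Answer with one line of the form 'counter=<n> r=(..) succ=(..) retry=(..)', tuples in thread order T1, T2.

counter=6 r=(2,5) succ=(3,3) retry=(0,1)

(re-executing from step 1 with the substitution; state before step 1: counter=0 r=(0,0) succ=(0,0) retry=(0,0))
step 1 (T1 CAS): counter=1 r=(0,0) succ=(1,0) retry=(0,0)
step 2 (T1 LOAD): counter=1 r=(1,0) succ=(1,0) retry=(0,0)
step 3 (T2 CAS): counter=1 r=(1,0) succ=(1,0) retry=(0,1)
step 4 (T1 CAS): counter=2 r=(1,0) succ=(2,0) retry=(0,1)
step 5 (T1 LOAD): counter=2 r=(2,0) succ=(2,0) retry=(0,1)
step 6 (T1 CAS): counter=3 r=(2,0) succ=(3,0) retry=(0,1)
step 7 (T2 LOAD): counter=3 r=(2,3) succ=(3,0) retry=(0,1)
step 8 (T2 CAS): counter=4 r=(2,3) succ=(3,1) retry=(0,1)
step 9 (T2 LOAD): counter=4 r=(2,4) succ=(3,1) retry=(0,1)
step 10 (T2 CAS): counter=5 r=(2,4) succ=(3,2) retry=(0,1)
step 11 (T2 LOAD): counter=5 r=(2,5) succ=(3,2) retry=(0,1)
step 12 (T2 CAS): counter=6 r=(2,5) succ=(3,3) retry=(0,1)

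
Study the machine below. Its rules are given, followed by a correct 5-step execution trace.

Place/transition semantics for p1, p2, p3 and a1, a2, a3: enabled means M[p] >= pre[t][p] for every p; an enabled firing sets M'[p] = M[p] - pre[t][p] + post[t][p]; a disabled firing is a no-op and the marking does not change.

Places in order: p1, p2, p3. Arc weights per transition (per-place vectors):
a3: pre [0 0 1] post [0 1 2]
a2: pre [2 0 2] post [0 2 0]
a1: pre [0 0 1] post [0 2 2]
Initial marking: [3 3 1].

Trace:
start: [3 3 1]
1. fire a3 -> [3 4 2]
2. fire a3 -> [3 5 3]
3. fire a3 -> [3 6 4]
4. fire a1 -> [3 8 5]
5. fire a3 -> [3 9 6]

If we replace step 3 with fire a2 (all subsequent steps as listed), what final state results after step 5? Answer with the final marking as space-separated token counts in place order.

(re-executing from step 3 with the substitution; state before step 3: [3 5 3])
3. fire a2 -> [1 7 1]
4. fire a1 -> [1 9 2]
5. fire a3 -> [1 10 3]

1 10 3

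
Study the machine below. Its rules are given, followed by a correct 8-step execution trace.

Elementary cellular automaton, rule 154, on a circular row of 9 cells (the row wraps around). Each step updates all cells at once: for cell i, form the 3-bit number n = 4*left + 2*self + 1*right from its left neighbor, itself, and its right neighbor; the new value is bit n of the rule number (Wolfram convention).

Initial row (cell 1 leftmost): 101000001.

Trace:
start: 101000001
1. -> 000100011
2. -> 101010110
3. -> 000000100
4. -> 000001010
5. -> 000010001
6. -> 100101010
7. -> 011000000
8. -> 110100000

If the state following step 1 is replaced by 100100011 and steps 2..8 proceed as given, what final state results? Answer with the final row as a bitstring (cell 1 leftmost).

011011010

state after step 1 := 100100011
2. -> 011010111
3. -> 010000110
4. -> 101001101
5. -> 000111001
6. -> 101110110
7. -> 001100100
8. -> 011011010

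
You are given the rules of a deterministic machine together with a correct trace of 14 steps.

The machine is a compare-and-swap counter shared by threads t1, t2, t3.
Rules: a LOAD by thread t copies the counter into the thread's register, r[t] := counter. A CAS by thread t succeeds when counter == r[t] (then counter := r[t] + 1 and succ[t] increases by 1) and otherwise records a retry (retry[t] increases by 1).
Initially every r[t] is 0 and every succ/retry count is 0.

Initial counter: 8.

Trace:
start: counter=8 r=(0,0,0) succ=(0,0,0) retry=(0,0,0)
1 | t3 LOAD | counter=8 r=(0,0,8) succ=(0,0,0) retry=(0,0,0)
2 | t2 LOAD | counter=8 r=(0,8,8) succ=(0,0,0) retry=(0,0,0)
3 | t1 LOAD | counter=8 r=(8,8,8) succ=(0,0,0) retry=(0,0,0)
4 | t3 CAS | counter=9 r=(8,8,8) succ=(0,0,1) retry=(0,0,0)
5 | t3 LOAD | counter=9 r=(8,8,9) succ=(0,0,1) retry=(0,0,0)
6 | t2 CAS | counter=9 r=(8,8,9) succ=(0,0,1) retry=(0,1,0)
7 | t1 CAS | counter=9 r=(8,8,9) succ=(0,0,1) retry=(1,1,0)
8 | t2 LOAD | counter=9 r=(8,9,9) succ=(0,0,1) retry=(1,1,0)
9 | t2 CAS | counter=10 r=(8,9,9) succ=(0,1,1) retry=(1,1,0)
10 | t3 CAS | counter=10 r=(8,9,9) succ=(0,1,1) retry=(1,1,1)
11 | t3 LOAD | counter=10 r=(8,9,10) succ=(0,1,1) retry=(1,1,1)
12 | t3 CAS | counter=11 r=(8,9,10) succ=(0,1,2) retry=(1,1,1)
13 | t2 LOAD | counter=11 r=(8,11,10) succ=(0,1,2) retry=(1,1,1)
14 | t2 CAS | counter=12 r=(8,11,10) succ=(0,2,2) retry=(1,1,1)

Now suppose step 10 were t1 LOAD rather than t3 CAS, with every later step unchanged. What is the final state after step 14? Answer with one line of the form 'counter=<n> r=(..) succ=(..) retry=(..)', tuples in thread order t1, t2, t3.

counter=12 r=(10,11,10) succ=(0,2,2) retry=(1,1,0)

(re-executing from step 10 with the substitution; state before step 10: counter=10 r=(8,9,9) succ=(0,1,1) retry=(1,1,0))
10 | t1 LOAD | counter=10 r=(10,9,9) succ=(0,1,1) retry=(1,1,0)
11 | t3 LOAD | counter=10 r=(10,9,10) succ=(0,1,1) retry=(1,1,0)
12 | t3 CAS | counter=11 r=(10,9,10) succ=(0,1,2) retry=(1,1,0)
13 | t2 LOAD | counter=11 r=(10,11,10) succ=(0,1,2) retry=(1,1,0)
14 | t2 CAS | counter=12 r=(10,11,10) succ=(0,2,2) retry=(1,1,0)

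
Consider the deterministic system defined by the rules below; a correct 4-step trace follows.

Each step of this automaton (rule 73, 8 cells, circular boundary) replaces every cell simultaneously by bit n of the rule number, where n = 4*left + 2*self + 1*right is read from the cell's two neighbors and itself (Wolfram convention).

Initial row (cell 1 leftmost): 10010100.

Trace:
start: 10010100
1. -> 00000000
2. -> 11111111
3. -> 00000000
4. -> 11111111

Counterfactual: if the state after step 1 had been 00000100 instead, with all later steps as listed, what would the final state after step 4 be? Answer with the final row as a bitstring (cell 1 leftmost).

state after step 1 := 00000100
2. -> 11110001
3. -> 00010101
4. -> 01000000

01000000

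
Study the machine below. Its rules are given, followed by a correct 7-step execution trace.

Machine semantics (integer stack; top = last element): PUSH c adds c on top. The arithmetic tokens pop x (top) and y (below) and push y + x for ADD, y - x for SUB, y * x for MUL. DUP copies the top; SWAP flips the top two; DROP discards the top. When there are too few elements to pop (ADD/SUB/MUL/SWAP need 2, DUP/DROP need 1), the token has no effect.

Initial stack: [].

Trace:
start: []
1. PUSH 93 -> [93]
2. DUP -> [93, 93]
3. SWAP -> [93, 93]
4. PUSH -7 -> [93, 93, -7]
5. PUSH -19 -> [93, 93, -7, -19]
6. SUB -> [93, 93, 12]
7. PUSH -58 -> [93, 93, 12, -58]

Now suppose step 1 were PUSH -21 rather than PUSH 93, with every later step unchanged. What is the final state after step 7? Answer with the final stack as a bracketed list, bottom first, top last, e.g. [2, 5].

[-21, -21, 12, -58]

(re-executing from step 1 with the substitution; state before step 1: [])
1. PUSH -21 -> [-21]
2. DUP -> [-21, -21]
3. SWAP -> [-21, -21]
4. PUSH -7 -> [-21, -21, -7]
5. PUSH -19 -> [-21, -21, -7, -19]
6. SUB -> [-21, -21, 12]
7. PUSH -58 -> [-21, -21, 12, -58]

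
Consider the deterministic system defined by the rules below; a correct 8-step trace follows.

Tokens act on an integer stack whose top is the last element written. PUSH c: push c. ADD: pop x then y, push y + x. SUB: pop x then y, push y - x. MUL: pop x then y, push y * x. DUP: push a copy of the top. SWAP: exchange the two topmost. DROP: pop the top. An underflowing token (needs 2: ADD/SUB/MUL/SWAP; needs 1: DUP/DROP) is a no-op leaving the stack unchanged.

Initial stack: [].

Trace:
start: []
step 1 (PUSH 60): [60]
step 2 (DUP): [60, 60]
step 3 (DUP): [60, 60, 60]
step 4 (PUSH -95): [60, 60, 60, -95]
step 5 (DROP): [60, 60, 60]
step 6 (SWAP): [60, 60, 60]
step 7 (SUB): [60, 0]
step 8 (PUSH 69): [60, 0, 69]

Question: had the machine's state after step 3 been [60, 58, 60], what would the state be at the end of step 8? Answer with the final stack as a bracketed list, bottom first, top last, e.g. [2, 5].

[60, 2, 69]

state after step 3 := [60, 58, 60]
step 4 (PUSH -95): [60, 58, 60, -95]
step 5 (DROP): [60, 58, 60]
step 6 (SWAP): [60, 60, 58]
step 7 (SUB): [60, 2]
step 8 (PUSH 69): [60, 2, 69]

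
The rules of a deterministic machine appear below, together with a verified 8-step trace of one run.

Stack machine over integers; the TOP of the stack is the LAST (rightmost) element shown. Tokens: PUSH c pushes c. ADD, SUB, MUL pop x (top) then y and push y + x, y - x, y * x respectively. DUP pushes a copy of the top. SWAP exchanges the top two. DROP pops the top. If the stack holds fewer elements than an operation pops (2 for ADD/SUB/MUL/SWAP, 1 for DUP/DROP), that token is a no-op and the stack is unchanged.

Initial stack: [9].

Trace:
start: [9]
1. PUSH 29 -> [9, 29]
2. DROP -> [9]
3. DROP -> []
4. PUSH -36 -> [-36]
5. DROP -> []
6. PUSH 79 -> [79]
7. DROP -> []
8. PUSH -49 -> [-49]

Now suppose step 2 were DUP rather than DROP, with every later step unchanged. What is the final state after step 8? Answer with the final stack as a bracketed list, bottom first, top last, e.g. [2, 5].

(re-executing from step 2 with the substitution; state before step 2: [9, 29])
2. DUP -> [9, 29, 29]
3. DROP -> [9, 29]
4. PUSH -36 -> [9, 29, -36]
5. DROP -> [9, 29]
6. PUSH 79 -> [9, 29, 79]
7. DROP -> [9, 29]
8. PUSH -49 -> [9, 29, -49]

[9, 29, -49]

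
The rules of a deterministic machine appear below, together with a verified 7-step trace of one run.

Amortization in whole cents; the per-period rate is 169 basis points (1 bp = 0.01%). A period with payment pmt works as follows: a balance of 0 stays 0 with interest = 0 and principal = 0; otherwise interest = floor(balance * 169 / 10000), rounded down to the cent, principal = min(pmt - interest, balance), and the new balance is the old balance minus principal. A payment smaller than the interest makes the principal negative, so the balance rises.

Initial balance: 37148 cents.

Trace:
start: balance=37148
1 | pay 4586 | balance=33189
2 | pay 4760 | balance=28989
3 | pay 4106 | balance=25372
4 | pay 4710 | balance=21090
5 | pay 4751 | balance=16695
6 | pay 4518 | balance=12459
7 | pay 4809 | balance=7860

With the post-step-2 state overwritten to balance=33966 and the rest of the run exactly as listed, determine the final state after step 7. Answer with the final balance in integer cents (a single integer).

state after step 2 := balance=33966
3 | pay 4106 | balance=30434
4 | pay 4710 | balance=26238
5 | pay 4751 | balance=21930
6 | pay 4518 | balance=17782
7 | pay 4809 | balance=13273

13273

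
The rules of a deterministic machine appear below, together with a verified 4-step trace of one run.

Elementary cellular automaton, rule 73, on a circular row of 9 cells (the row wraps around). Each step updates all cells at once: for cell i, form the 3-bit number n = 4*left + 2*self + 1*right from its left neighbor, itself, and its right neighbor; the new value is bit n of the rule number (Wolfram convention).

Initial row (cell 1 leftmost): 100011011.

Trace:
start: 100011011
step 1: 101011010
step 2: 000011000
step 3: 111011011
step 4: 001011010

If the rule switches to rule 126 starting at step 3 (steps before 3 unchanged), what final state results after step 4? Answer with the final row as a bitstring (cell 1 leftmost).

001100110

(re-executing steps 3..4 under rule 126; state before step 3: 000011000)
step 3: 000111100
step 4: 001100110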